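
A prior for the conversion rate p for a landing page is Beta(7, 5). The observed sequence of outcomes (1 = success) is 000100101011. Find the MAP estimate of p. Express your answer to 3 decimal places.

p̂_MAP = 0.500

Prior: Beta(7, 5).
Data: 5 successes in 12 trials (from the sequence). The binomial likelihood contributes p^5(1−p)^7, so the posterior is Beta(7+5, 5+7) = Beta(12, 12).
For Beta(a, b) with a, b > 1 the mode is (a−1)/(a+b−2) = 11/22 ≈ 0.500.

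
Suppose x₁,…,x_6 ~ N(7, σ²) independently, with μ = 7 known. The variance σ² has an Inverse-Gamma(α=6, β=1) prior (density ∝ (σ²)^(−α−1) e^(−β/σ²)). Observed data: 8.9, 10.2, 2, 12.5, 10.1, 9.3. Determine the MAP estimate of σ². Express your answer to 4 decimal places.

Sum of squared deviations about the known mean: SS = (8.9−7)² + (10.2−7)² + (2−7)² + (12.5−7)² + (10.1−7)² + (9.3−7)² = 84.
The Normal likelihood contributes (σ²)^(−n/2) exp(−SS/(2σ²)), so the posterior is Inverse-Gamma(α + n/2, β + SS/2) = Inverse-Gamma(9, 43).
The mode of Inverse-Gamma(a, b) is b/(a+1) = 43/10 ≈ 4.3000.

σ̂²_MAP = 4.3000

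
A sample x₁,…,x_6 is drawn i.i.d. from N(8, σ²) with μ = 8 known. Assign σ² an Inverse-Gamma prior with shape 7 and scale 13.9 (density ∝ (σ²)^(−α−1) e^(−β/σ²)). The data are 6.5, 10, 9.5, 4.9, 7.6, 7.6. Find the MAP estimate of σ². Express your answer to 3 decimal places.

σ̂²_MAP = 2.101

Sum of squared deviations about the known mean: SS = (6.5−8)² + (10−8)² + (9.5−8)² + (4.9−8)² + (7.6−8)² + (7.6−8)² = 18.43.
The Normal likelihood contributes (σ²)^(−n/2) exp(−SS/(2σ²)), so the posterior is Inverse-Gamma(α + n/2, β + SS/2) = Inverse-Gamma(10, 23.115).
The mode of Inverse-Gamma(a, b) is b/(a+1) = 23.115/11 ≈ 2.101.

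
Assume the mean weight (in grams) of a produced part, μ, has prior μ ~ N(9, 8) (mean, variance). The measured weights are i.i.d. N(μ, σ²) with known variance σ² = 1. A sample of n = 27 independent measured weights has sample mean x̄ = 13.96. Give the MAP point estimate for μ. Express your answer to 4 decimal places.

n = 27, x̄ = 13.96.
For a Normal prior and Normal likelihood with known variance, the posterior is Normal; its mode equals its mean, the precision-weighted average.
Prior precision 1/σ₀² = 1/8 = 0.125; data precision n/σ² = 27/1 = 27.
μ̂ = (0.125·9 + 27·13.96) / (0.125 + 27) = 378.045/27.125 = 2439/175 ≈ 13.9371.

μ̂_MAP = 13.9371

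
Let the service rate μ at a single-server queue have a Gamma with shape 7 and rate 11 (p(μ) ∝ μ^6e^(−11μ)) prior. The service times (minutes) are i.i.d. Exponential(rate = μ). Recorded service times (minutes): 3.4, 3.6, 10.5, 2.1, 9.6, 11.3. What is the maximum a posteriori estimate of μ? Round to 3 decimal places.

The Exponential(rate=μ) likelihood is ∝ μ^n e^(−μΣtᵢ). Here n = 6 and Σtᵢ = 3.4 + 3.6 + 10.5 + 2.1 + 9.6 + 11.3 = 40.5.
Posterior ∝ μ^6e^(−11μ) · μ^6e^(−40.5μ) = μ^12e^(−51.5μ), i.e. Gamma(13, 51.5).
Mode = (a−1)/b = 12/51.5 ≈ 0.233.

μ̂_MAP = 0.233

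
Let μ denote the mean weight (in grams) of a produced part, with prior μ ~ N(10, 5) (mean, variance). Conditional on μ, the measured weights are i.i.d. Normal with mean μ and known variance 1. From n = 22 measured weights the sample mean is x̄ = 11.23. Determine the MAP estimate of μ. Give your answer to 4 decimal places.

n = 22, x̄ = 11.23.
For a Normal prior and Normal likelihood with known variance, the posterior is Normal; its mode equals its mean, the precision-weighted average.
Prior precision 1/σ₀² = 1/5 = 0.2; data precision n/σ² = 22/1 = 22.
μ̂ = (0.2·10 + 22·11.23) / (0.2 + 22) = 249.06/22.2 = 4151/370 ≈ 11.2189.

μ̂_MAP = 11.2189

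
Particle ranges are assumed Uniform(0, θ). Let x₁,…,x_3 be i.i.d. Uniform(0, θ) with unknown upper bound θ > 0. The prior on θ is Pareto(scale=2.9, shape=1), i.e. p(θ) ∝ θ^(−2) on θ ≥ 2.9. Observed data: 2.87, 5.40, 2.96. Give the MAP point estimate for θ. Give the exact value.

The Uniform(0, θ) likelihood is θ^(−n) for θ ≥ max(xᵢ), zero otherwise. Here max(xᵢ) = 5.40.
Posterior ∝ θ^(−2) · θ^(−3) = θ^(−5) on θ ≥ max(2.9, 5.40) = 5.40.
This density is strictly decreasing in θ, so the posterior mode lies at the lower boundary of the support.

θ̂_MAP = 5.40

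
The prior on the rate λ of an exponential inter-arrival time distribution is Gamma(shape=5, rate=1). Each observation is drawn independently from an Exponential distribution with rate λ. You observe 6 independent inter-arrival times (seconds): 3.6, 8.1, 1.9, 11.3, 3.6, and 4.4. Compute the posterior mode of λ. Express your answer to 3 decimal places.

λ̂_MAP = 0.295

The Exponential(rate=λ) likelihood is ∝ λ^n e^(−λΣtᵢ). Here n = 6 and Σtᵢ = 3.6 + 8.1 + 1.9 + 11.3 + 3.6 + 4.4 = 32.9.
Posterior ∝ λ^4e^(−1λ) · λ^6e^(−32.9λ) = λ^10e^(−33.9λ), i.e. Gamma(11, 33.9).
Mode = (a−1)/b = 10/33.9 ≈ 0.295.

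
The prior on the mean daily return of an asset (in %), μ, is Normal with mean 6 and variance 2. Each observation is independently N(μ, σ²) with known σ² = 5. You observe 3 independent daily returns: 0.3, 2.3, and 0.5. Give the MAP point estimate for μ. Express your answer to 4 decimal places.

n = 3; x̄ = (0.3 + 2.3 + 0.5)/3 = 3.1/3 = 31/30 ≈ 1.0333.
For a Normal prior and Normal likelihood with known variance, the posterior is Normal; its mode equals its mean, the precision-weighted average.
Prior precision 1/σ₀² = 1/2 = 0.5; data precision n/σ² = 3/5 = 0.6.
μ̂ = (0.5·6 + 0.6·(31/30)) / (0.5 + 0.6) = 3.62/1.1 = 181/55 ≈ 3.2909.

μ̂_MAP = 3.2909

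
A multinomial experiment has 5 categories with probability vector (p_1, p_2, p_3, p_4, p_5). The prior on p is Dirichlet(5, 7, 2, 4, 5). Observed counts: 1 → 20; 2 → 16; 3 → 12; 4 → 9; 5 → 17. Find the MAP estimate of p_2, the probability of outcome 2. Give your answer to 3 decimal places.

The posterior is Dirichlet(αᵢ + nᵢ) = Dirichlet(25, 23, 14, 13, 22).
For a Dirichlet(a₁,…,a_K) with all aᵢ > 1, the mode has j-th component (aⱼ − 1)/(Σaᵢ − K).
Here Σaᵢ = 97 and K = 5, so p_2 = (23 − 1)/(97 − 5) = 22/92 ≈ 0.239.

MAP estimate: 0.239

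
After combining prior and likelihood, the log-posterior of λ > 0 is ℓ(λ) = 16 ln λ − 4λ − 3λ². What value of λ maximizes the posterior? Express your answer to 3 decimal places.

ℓ'(λ) = 16/λ − 4 − 6λ. Setting this to zero and multiplying by λ: 6λ² + 4λ − 16 = 0.
λ = (−4 + √(4² + 4·6·16)) / (2·6) = (−4 + √400) / 12 = (−4 + 20)/12 = 4/3.
ℓ''(λ) = −16/λ² − 6 < 0, confirming a maximum.

λ̂_MAP = 1.333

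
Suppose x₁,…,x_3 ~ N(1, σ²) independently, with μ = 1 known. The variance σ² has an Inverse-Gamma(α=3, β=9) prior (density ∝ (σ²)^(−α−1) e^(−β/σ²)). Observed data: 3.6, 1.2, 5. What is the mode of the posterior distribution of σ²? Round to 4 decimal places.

Sum of squared deviations about the known mean: SS = (3.6−1)² + (1.2−1)² + (5−1)² = 22.8.
The Normal likelihood contributes (σ²)^(−n/2) exp(−SS/(2σ²)), so the posterior is Inverse-Gamma(α + n/2, β + SS/2) = Inverse-Gamma(4.5, 20.4).
The mode of Inverse-Gamma(a, b) is b/(a+1) = 20.4/5.5 ≈ 3.7091.

σ̂²_MAP = 3.7091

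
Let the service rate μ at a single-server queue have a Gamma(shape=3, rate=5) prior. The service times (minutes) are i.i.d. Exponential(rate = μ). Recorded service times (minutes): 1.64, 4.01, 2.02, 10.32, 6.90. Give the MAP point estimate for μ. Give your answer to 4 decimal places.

The Exponential(rate=μ) likelihood is ∝ μ^n e^(−μΣtᵢ). Here n = 5 and Σtᵢ = 1.64 + 4.01 + 2.02 + 10.32 + 6.90 = 24.89.
Posterior ∝ μ^2e^(−5μ) · μ^5e^(−24.89μ) = μ^7e^(−29.89μ), i.e. Gamma(8, 29.89).
Mode = (a−1)/b = 7/29.89 ≈ 0.2342.

μ̂_MAP = 0.2342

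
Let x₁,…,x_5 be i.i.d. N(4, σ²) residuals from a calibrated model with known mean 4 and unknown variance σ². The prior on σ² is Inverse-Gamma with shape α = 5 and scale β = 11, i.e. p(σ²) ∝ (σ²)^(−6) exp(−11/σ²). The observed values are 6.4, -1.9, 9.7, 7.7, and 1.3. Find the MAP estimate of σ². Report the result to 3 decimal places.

Sum of squared deviations about the known mean: SS = (6.4−4)² + (-1.9−4)² + (9.7−4)² + (7.7−4)² + (1.3−4)² = 94.04.
The Normal likelihood contributes (σ²)^(−n/2) exp(−SS/(2σ²)), so the posterior is Inverse-Gamma(α + n/2, β + SS/2) = Inverse-Gamma(7.5, 58.02).
The mode of Inverse-Gamma(a, b) is b/(a+1) = 58.02/8.5 ≈ 6.826.

σ̂²_MAP = 6.826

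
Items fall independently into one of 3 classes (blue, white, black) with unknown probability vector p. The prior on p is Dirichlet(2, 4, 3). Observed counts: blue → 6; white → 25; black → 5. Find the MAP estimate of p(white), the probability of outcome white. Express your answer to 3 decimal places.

The posterior is Dirichlet(αᵢ + nᵢ) = Dirichlet(8, 29, 8).
For a Dirichlet(a₁,…,a_K) with all aᵢ > 1, the mode has j-th component (aⱼ − 1)/(Σaᵢ − K).
Here Σaᵢ = 45 and K = 3, so p(white) = (29 − 1)/(45 − 3) = 28/42 ≈ 0.667.

MAP estimate of p(white) = 0.667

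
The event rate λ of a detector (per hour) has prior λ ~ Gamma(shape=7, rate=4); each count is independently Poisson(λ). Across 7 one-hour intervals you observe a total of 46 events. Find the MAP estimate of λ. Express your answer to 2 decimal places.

λ̂_MAP = 4.73

Σxᵢ = 46, n = 7.
Posterior ∝ λ^6e^(−4λ) · λ^46e^(−7λ) = λ^52e^(−11λ), i.e. Gamma(shape=53, rate=11).
The mode of a Gamma(a, b) with a ≥ 1 (shape–rate) is (a−1)/b = 52/11 ≈ 4.73.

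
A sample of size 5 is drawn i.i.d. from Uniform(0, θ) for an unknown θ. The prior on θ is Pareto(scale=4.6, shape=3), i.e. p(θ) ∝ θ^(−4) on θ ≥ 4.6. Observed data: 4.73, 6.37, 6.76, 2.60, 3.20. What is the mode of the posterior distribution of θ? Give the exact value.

The Uniform(0, θ) likelihood is θ^(−n) for θ ≥ max(xᵢ), zero otherwise. Here max(xᵢ) = 6.76.
Posterior ∝ θ^(−4) · θ^(−5) = θ^(−9) on θ ≥ max(4.6, 6.76) = 6.76.
This density is strictly decreasing in θ, so the posterior mode lies at the lower boundary of the support.

θ̂_MAP = 6.76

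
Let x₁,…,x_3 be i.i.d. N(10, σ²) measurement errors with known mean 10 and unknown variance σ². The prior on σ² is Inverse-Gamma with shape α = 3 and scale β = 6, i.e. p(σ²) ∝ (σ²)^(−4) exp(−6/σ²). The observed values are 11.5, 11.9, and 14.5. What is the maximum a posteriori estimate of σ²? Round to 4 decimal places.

σ̂²_MAP = 3.4645

Sum of squared deviations about the known mean: SS = (11.5−10)² + (11.9−10)² + (14.5−10)² = 26.11.
The Normal likelihood contributes (σ²)^(−n/2) exp(−SS/(2σ²)), so the posterior is Inverse-Gamma(α + n/2, β + SS/2) = Inverse-Gamma(4.5, 19.055).
The mode of Inverse-Gamma(a, b) is b/(a+1) = 19.055/5.5 ≈ 3.4645.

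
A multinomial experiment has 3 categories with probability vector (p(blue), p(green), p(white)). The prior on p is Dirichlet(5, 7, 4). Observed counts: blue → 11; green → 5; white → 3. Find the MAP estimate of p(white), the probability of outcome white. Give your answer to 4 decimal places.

MAP estimate of p(white) = 0.1875

The posterior is Dirichlet(αᵢ + nᵢ) = Dirichlet(16, 12, 7).
For a Dirichlet(a₁,…,a_K) with all aᵢ > 1, the mode has j-th component (aⱼ − 1)/(Σaᵢ − K).
Here Σaᵢ = 35 and K = 3, so p(white) = (7 − 1)/(35 − 3) = 6/32 ≈ 0.1875.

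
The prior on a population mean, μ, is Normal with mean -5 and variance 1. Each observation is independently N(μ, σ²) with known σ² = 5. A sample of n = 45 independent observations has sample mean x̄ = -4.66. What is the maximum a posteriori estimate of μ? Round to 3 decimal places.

n = 45, x̄ = -4.66.
For a Normal prior and Normal likelihood with known variance, the posterior is Normal; its mode equals its mean, the precision-weighted average.
Prior precision 1/σ₀² = 1/1 = 1; data precision n/σ² = 45/5 = 9.
μ̂ = (1·(-5) + 9·(-4.66)) / (1 + 9) = (-46.94)/10 = -4.694.

μ̂_MAP = -4.694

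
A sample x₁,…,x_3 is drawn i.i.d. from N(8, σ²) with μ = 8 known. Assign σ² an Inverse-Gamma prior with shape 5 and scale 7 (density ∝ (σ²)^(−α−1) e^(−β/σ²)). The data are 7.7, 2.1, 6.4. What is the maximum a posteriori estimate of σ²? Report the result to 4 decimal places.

Sum of squared deviations about the known mean: SS = (7.7−8)² + (2.1−8)² + (6.4−8)² = 37.46.
The Normal likelihood contributes (σ²)^(−n/2) exp(−SS/(2σ²)), so the posterior is Inverse-Gamma(α + n/2, β + SS/2) = Inverse-Gamma(6.5, 25.73).
The mode of Inverse-Gamma(a, b) is b/(a+1) = 25.73/7.5 ≈ 3.4307.

σ̂²_MAP = 3.4307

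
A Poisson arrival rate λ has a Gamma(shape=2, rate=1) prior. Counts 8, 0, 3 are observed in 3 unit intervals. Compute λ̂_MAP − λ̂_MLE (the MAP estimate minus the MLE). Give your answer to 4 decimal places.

Σxᵢ = 11. Posterior is Gamma(13, 4); MAP = (13−1)/4 = 12/4 ≈ 3.00000.
MLE = x̄ = 11/3 ≈ 3.66667.
Difference = 12/4 − 11/3 = -2/3 ≈ -0.6667.

MAP − MLE = -0.6667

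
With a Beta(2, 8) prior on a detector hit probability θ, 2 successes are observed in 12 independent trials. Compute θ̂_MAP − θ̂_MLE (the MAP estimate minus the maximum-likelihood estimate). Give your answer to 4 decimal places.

MAP − MLE = -0.0167

Posterior is Beta(4, 18); MAP = (4−1)/(22−2) = 3/20 ≈ 0.15000.
MLE ignores the prior: θ̂_MLE = k/n = 2/12 ≈ 0.16667.
Difference = 3/20 − 2/12 = -1/60 ≈ -0.0167.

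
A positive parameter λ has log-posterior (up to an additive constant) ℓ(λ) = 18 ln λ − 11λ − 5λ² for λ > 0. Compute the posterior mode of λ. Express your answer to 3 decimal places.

λ̂_MAP = 0.900

ℓ'(λ) = 18/λ − 11 − 10λ. Setting this to zero and multiplying by λ: 10λ² + 11λ − 18 = 0.
λ = (−11 + √(11² + 4·10·18)) / (2·10) = (−11 + √841) / 20 = (−11 + 29)/20 = 9/10.
ℓ''(λ) = −18/λ² − 10 < 0, confirming a maximum.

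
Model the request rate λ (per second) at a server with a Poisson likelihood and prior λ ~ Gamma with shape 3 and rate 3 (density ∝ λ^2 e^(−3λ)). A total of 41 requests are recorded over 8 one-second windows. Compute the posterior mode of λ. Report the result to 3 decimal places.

λ̂_MAP = 3.909

Σxᵢ = 41, n = 8.
Posterior ∝ λ^2e^(−3λ) · λ^41e^(−8λ) = λ^43e^(−11λ), i.e. Gamma(shape=44, rate=11).
The mode of a Gamma(a, b) with a ≥ 1 (shape–rate) is (a−1)/b = 43/11 ≈ 3.909.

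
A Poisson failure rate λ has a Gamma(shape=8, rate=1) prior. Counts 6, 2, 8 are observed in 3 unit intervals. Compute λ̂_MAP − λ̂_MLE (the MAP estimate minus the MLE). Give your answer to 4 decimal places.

MAP − MLE = 0.4167

Σxᵢ = 16. Posterior is Gamma(24, 4); MAP = (24−1)/4 = 23/4 ≈ 5.75000.
MLE = x̄ = 16/3 ≈ 5.33333.
Difference = 23/4 − 16/3 = 5/12 ≈ 0.4167.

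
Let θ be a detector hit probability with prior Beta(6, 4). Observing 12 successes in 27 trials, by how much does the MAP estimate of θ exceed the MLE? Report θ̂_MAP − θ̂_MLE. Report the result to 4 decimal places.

MAP − MLE = 0.0413

Posterior is Beta(18, 19); MAP = (18−1)/(37−2) = 17/35 ≈ 0.48571.
MLE ignores the prior: θ̂_MLE = k/n = 12/27 ≈ 0.44444.
Difference = 17/35 − 12/27 = 13/315 ≈ 0.0413.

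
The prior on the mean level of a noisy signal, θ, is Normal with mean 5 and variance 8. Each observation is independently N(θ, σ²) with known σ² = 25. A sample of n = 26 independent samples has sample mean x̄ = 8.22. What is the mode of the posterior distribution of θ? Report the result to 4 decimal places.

θ̂_MAP = 7.8745

n = 26, x̄ = 8.22.
For a Normal prior and Normal likelihood with known variance, the posterior is Normal; its mode equals its mean, the precision-weighted average.
Prior precision 1/σ₀² = 1/8 = 0.125; data precision n/σ² = 26/25 = 1.04.
θ̂ = (0.125·5 + 1.04·8.22) / (0.125 + 1.04) = 9.1738/1.165 = 45869/5825 ≈ 7.8745.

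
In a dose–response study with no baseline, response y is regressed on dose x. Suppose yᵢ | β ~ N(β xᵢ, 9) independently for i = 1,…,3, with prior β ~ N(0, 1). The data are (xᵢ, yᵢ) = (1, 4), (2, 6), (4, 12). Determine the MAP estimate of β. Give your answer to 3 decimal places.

β̂_MAP = 2.133

log p(β | y) = −Σ(yᵢ − βxᵢ)²/(2·9) − β²/(2·1) + const.
Setting the derivative to zero: Σxᵢ(yᵢ − βxᵢ)/9 − β/1 = 0, so β = Σxᵢyᵢ / (Σxᵢ² + σ²/τ²).
Σxᵢyᵢ = 1·4 + 2·6 + 4·12 = 64; Σxᵢ² = 21; σ²/τ² = 9.
β̂_MAP = 64 / (21 + 9) = 64/30 ≈ 2.133.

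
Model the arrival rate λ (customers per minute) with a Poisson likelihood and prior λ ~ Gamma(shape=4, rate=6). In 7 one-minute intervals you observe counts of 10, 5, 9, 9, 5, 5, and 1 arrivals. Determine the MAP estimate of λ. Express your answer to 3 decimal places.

λ̂_MAP = 3.615

Σxᵢ = 10+5+9+9+5+5+1 = 44, with n = 7.
Posterior ∝ λ^3e^(−6λ) · λ^44e^(−7λ) = λ^47e^(−13λ), i.e. Gamma(shape=48, rate=13).
The mode of a Gamma(a, b) with a ≥ 1 (shape–rate) is (a−1)/b = 47/13 ≈ 3.615.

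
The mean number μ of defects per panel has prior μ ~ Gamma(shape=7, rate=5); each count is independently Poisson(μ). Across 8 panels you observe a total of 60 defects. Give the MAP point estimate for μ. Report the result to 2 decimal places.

μ̂_MAP = 5.08

Σxᵢ = 60, n = 8.
Posterior ∝ μ^6e^(−5μ) · μ^60e^(−8μ) = μ^66e^(−13μ), i.e. Gamma(shape=67, rate=13).
The mode of a Gamma(a, b) with a ≥ 1 (shape–rate) is (a−1)/b = 66/13 ≈ 5.08.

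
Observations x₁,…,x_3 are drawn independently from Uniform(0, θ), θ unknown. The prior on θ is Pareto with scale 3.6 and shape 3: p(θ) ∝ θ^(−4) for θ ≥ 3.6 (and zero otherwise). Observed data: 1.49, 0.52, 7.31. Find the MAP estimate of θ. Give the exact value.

The Uniform(0, θ) likelihood is θ^(−n) for θ ≥ max(xᵢ), zero otherwise. Here max(xᵢ) = 7.31.
Posterior ∝ θ^(−4) · θ^(−3) = θ^(−7) on θ ≥ max(3.6, 7.31) = 7.31.
This density is strictly decreasing in θ, so the posterior mode lies at the lower boundary of the support.

θ̂_MAP = 7.31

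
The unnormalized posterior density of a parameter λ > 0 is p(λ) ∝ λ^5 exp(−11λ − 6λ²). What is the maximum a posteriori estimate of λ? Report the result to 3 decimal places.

λ̂_MAP = 0.333

ℓ'(λ) = 5/λ − 11 − 12λ. Setting this to zero and multiplying by λ: 12λ² + 11λ − 5 = 0.
λ = (−11 + √(11² + 4·12·5)) / (2·12) = (−11 + √361) / 24 = (−11 + 19)/24 = 1/3.
ℓ''(λ) = −5/λ² − 12 < 0, confirming a maximum.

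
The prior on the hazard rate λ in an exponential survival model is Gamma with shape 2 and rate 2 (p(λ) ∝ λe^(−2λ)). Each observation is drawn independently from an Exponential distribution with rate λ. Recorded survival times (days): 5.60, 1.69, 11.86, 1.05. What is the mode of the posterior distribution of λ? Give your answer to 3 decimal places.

λ̂_MAP = 0.225

The Exponential(rate=λ) likelihood is ∝ λ^n e^(−λΣtᵢ). Here n = 4 and Σtᵢ = 5.60 + 1.69 + 11.86 + 1.05 = 20.20.
Posterior ∝ λe^(−2λ) · λ^4e^(−20.20λ) = λ^5e^(−22.20λ), i.e. Gamma(6, 22.20).
Mode = (a−1)/b = 5/22.20 ≈ 0.225.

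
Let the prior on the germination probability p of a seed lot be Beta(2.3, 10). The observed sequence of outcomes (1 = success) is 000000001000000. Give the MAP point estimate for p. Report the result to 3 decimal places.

Prior: Beta(2.3, 10).
Data: 1 success in 15 trials (from the sequence). The binomial likelihood contributes p(1−p)^14, so the posterior is Beta(2.3+1, 10+14) = Beta(3.3, 24).
For Beta(a, b) with a, b > 1 the mode is (a−1)/(a+b−2) = 2.3/25.3 ≈ 0.091.

p̂_MAP = 0.091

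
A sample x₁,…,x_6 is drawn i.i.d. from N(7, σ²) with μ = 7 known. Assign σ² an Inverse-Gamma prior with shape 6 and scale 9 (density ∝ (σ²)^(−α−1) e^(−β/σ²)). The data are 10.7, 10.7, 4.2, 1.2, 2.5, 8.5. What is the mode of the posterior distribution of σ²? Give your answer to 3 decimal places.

σ̂²_MAP = 5.468

Sum of squared deviations about the known mean: SS = (10.7−7)² + (10.7−7)² + (4.2−7)² + (1.2−7)² + (2.5−7)² + (8.5−7)² = 91.36.
The Normal likelihood contributes (σ²)^(−n/2) exp(−SS/(2σ²)), so the posterior is Inverse-Gamma(α + n/2, β + SS/2) = Inverse-Gamma(9, 54.68).
The mode of Inverse-Gamma(a, b) is b/(a+1) = 54.68/10 ≈ 5.468.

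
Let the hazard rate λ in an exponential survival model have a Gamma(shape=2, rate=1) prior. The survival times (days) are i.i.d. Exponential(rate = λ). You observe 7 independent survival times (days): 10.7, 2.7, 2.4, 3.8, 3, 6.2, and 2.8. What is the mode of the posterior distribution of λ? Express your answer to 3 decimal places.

λ̂_MAP = 0.245

The Exponential(rate=λ) likelihood is ∝ λ^n e^(−λΣtᵢ). Here n = 7 and Σtᵢ = 10.7 + 2.7 + 2.4 + 3.8 + 3 + 6.2 + 2.8 = 31.6.
Posterior ∝ λe^(−1λ) · λ^7e^(−31.6λ) = λ^8e^(−32.6λ), i.e. Gamma(9, 32.6).
Mode = (a−1)/b = 8/32.6 ≈ 0.245.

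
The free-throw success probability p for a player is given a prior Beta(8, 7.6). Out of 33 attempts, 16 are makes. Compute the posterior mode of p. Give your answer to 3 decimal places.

Prior: Beta(8, 7.6).
Data: 16 successes in 33 trials. The binomial likelihood contributes p^16(1−p)^17, so the posterior is Beta(8+16, 7.6+17) = Beta(24, 24.6).
For Beta(a, b) with a, b > 1 the mode is (a−1)/(a+b−2) = 23/46.6 ≈ 0.494.

p̂_MAP = 0.494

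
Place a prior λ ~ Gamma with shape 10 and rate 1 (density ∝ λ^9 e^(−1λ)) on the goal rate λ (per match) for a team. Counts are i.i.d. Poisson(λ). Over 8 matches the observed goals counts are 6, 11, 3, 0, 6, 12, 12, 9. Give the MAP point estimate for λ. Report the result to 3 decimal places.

Σxᵢ = 6+11+3+0+6+12+12+9 = 59, with n = 8.
Posterior ∝ λ^9e^(−1λ) · λ^59e^(−8λ) = λ^68e^(−9λ), i.e. Gamma(shape=69, rate=9).
The mode of a Gamma(a, b) with a ≥ 1 (shape–rate) is (a−1)/b = 68/9 ≈ 7.556.

λ̂_MAP = 7.556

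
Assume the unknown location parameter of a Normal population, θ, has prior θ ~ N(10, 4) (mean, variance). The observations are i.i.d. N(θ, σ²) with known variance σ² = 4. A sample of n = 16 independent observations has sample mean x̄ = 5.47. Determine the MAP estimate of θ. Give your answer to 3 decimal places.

n = 16, x̄ = 5.47.
For a Normal prior and Normal likelihood with known variance, the posterior is Normal; its mode equals its mean, the precision-weighted average.
Prior precision 1/σ₀² = 1/4 = 0.25; data precision n/σ² = 16/4 = 4.
θ̂ = (0.25·10 + 4·5.47) / (0.25 + 4) = 24.38/4.25 = 2438/425 ≈ 5.736.

θ̂_MAP = 5.736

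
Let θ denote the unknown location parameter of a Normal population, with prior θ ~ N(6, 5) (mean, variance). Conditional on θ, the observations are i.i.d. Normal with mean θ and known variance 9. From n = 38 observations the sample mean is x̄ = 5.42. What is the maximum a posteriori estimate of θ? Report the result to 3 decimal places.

θ̂_MAP = 5.446

n = 38, x̄ = 5.42.
For a Normal prior and Normal likelihood with known variance, the posterior is Normal; its mode equals its mean, the precision-weighted average.
Prior precision 1/σ₀² = 1/5 = 0.2; data precision n/σ² = 38/9.
θ̂ = (0.2·6 + (38/9)·5.42) / (0.2 + 38/9) = (5419/225)/(199/45) = 5419/995 ≈ 5.446.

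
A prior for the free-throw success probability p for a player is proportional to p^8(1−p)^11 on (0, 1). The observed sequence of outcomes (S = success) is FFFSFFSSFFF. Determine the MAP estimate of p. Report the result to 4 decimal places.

The prior density ∝ p^8(1−p)^11 is the kernel of Beta(9, 12).
Data: 3 successes in 11 trials (from the sequence). The binomial likelihood contributes p^3(1−p)^8, so the posterior is Beta(9+3, 12+8) = Beta(12, 20).
For Beta(a, b) with a, b > 1 the mode is (a−1)/(a+b−2) = 11/30 ≈ 0.3667.

p̂_MAP = 0.3667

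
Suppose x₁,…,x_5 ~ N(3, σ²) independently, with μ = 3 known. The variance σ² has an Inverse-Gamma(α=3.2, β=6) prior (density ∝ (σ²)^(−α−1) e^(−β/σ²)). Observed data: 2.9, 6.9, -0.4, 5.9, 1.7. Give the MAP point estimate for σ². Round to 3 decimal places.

σ̂²_MAP = 3.648

Sum of squared deviations about the known mean: SS = (2.9−3)² + (6.9−3)² + (-0.4−3)² + (5.9−3)² + (1.7−3)² = 36.88.
The Normal likelihood contributes (σ²)^(−n/2) exp(−SS/(2σ²)), so the posterior is Inverse-Gamma(α + n/2, β + SS/2) = Inverse-Gamma(5.7, 24.44).
The mode of Inverse-Gamma(a, b) is b/(a+1) = 24.44/6.7 ≈ 3.648.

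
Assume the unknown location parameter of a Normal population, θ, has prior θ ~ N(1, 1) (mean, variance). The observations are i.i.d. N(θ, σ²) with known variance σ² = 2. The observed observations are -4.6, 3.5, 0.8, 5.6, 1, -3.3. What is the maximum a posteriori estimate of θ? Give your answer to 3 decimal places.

n = 6; x̄ = ((-4.6) + 3.5 + 0.8 + 5.6 + 1 + (-3.3))/6 = 3/6 = 0.5.
For a Normal prior and Normal likelihood with known variance, the posterior is Normal; its mode equals its mean, the precision-weighted average.
Prior precision 1/σ₀² = 1/1 = 1; data precision n/σ² = 6/2 = 3.
θ̂ = (1·1 + 3·0.5) / (1 + 3) = 2.5/4 = 0.625.

θ̂_MAP = 0.625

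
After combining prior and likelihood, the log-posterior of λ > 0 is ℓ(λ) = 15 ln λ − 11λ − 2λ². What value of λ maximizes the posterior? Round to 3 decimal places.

λ̂_MAP = 1.000

ℓ'(λ) = 15/λ − 11 − 4λ. Setting this to zero and multiplying by λ: 4λ² + 11λ − 15 = 0.
λ = (−11 + √(11² + 4·4·15)) / (2·4) = (−11 + √361) / 8 = (−11 + 19)/8 = 1.
ℓ''(λ) = −15/λ² − 4 < 0, confirming a maximum.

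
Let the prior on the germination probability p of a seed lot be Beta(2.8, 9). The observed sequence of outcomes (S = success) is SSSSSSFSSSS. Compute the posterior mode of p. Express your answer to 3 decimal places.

Prior: Beta(2.8, 9).
Data: 10 successes in 11 trials (from the sequence). The binomial likelihood contributes p^10(1−p)^1, so the posterior is Beta(2.8+10, 9+1) = Beta(12.8, 10).
For Beta(a, b) with a, b > 1 the mode is (a−1)/(a+b−2) = 11.8/20.8 ≈ 0.567.

p̂_MAP = 0.567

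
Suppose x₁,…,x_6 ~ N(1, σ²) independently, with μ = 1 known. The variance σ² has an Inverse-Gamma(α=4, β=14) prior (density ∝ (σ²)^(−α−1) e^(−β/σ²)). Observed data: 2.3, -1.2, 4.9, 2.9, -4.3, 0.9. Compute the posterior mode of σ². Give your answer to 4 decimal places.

Sum of squared deviations about the known mean: SS = (2.3−1)² + (-1.2−1)² + (4.9−1)² + (2.9−1)² + (-4.3−1)² + (0.9−1)² = 53.45.
The Normal likelihood contributes (σ²)^(−n/2) exp(−SS/(2σ²)), so the posterior is Inverse-Gamma(α + n/2, β + SS/2) = Inverse-Gamma(7, 40.725).
The mode of Inverse-Gamma(a, b) is b/(a+1) = 40.725/8 ≈ 5.0906.

σ̂²_MAP = 5.0906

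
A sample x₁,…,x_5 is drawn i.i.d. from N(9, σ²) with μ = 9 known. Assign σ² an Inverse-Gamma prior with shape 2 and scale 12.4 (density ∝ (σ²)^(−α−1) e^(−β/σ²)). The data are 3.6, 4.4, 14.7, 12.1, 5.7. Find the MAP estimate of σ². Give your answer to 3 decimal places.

Sum of squared deviations about the known mean: SS = (3.6−9)² + (4.4−9)² + (14.7−9)² + (12.1−9)² + (5.7−9)² = 103.31.
The Normal likelihood contributes (σ²)^(−n/2) exp(−SS/(2σ²)), so the posterior is Inverse-Gamma(α + n/2, β + SS/2) = Inverse-Gamma(4.5, 64.055).
The mode of Inverse-Gamma(a, b) is b/(a+1) = 64.055/5.5 ≈ 11.646.

σ̂²_MAP = 11.646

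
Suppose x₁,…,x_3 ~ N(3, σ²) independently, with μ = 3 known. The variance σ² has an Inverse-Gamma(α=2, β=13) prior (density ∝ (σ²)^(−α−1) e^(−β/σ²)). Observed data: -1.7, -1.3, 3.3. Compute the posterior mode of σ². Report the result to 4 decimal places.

Sum of squared deviations about the known mean: SS = (-1.7−3)² + (-1.3−3)² + (3.3−3)² = 40.67.
The Normal likelihood contributes (σ²)^(−n/2) exp(−SS/(2σ²)), so the posterior is Inverse-Gamma(α + n/2, β + SS/2) = Inverse-Gamma(3.5, 33.335).
The mode of Inverse-Gamma(a, b) is b/(a+1) = 33.335/4.5 ≈ 7.4078.

σ̂²_MAP = 7.4078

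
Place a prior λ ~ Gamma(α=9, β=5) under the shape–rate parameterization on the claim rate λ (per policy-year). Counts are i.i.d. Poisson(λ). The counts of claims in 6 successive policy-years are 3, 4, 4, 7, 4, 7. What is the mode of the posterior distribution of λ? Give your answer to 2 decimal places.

Σxᵢ = 3+4+4+7+4+7 = 29, with n = 6.
Posterior ∝ λ^8e^(−5λ) · λ^29e^(−6λ) = λ^37e^(−11λ), i.e. Gamma(shape=38, rate=11).
The mode of a Gamma(a, b) with a ≥ 1 (shape–rate) is (a−1)/b = 37/11 ≈ 3.36.

λ̂_MAP = 3.36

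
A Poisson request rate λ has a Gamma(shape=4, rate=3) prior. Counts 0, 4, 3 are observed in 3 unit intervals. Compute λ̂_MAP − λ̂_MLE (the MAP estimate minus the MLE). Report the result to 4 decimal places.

Σxᵢ = 7. Posterior is Gamma(11, 6); MAP = (11−1)/6 = 10/6 ≈ 1.66667.
MLE = x̄ = 7/3 ≈ 2.33333.
Difference = 10/6 − 7/3 = -2/3 ≈ -0.6667.

MAP − MLE = -0.6667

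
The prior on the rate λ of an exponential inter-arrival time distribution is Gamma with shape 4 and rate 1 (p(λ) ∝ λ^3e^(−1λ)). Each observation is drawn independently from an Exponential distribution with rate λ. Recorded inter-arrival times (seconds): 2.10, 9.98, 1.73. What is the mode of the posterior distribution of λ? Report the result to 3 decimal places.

The Exponential(rate=λ) likelihood is ∝ λ^n e^(−λΣtᵢ). Here n = 3 and Σtᵢ = 2.10 + 9.98 + 1.73 = 13.81.
Posterior ∝ λ^3e^(−1λ) · λ^3e^(−13.81λ) = λ^6e^(−14.81λ), i.e. Gamma(7, 14.81).
Mode = (a−1)/b = 6/14.81 ≈ 0.405.

λ̂_MAP = 0.405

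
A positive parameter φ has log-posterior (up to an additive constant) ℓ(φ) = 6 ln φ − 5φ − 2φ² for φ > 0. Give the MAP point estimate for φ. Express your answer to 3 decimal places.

ℓ'(φ) = 6/φ − 5 − 4φ. Setting this to zero and multiplying by φ: 4φ² + 5φ − 6 = 0.
φ = (−5 + √(5² + 4·4·6)) / (2·4) = (−5 + √121) / 8 = (−5 + 11)/8 = 3/4.
ℓ''(φ) = −6/φ² − 4 < 0, confirming a maximum.

φ̂_MAP = 0.750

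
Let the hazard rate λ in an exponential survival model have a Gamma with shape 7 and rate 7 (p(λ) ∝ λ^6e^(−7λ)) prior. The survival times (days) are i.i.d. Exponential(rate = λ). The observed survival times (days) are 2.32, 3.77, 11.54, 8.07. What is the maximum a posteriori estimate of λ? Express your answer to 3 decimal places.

The Exponential(rate=λ) likelihood is ∝ λ^n e^(−λΣtᵢ). Here n = 4 and Σtᵢ = 2.32 + 3.77 + 11.54 + 8.07 = 25.70.
Posterior ∝ λ^6e^(−7λ) · λ^4e^(−25.70λ) = λ^10e^(−32.70λ), i.e. Gamma(11, 32.70).
Mode = (a−1)/b = 10/32.70 ≈ 0.306.

λ̂_MAP = 0.306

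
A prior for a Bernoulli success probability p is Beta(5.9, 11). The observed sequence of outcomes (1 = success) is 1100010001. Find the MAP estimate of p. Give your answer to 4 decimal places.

p̂_MAP = 0.3574

Prior: Beta(5.9, 11).
Data: 4 successes in 10 trials (from the sequence). The binomial likelihood contributes p^4(1−p)^6, so the posterior is Beta(5.9+4, 11+6) = Beta(9.9, 17).
For Beta(a, b) with a, b > 1 the mode is (a−1)/(a+b−2) = 8.9/24.9 ≈ 0.3574.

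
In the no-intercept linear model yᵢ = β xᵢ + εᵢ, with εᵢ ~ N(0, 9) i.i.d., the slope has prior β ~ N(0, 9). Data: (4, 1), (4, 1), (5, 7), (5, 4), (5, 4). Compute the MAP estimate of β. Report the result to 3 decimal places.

β̂_MAP = 0.769

log p(β | y) = −Σ(yᵢ − βxᵢ)²/(2·9) − β²/(2·9) + const.
Setting the derivative to zero: Σxᵢ(yᵢ − βxᵢ)/9 − β/9 = 0, so β = Σxᵢyᵢ / (Σxᵢ² + σ²/τ²).
Σxᵢyᵢ = 4·1 + 4·1 + 5·7 + 5·4 + 5·4 = 83; Σxᵢ² = 107; σ²/τ² = 1.
β̂_MAP = 83 / (107 + 1) = 83/108 ≈ 0.769.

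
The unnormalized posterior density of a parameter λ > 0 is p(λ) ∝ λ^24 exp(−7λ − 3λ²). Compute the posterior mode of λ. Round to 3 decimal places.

λ̂_MAP = 1.500

ℓ'(λ) = 24/λ − 7 − 6λ. Setting this to zero and multiplying by λ: 6λ² + 7λ − 24 = 0.
λ = (−7 + √(7² + 4·6·24)) / (2·6) = (−7 + √625) / 12 = (−7 + 25)/12 = 3/2.
ℓ''(λ) = −24/λ² − 6 < 0, confirming a maximum.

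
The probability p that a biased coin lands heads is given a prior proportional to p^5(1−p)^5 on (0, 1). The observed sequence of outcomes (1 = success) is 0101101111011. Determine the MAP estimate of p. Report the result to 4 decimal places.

The prior density ∝ p^5(1−p)^5 is the kernel of Beta(6, 6).
Data: 9 successes in 13 trials (from the sequence). The binomial likelihood contributes p^9(1−p)^4, so the posterior is Beta(6+9, 6+4) = Beta(15, 10).
For Beta(a, b) with a, b > 1 the mode is (a−1)/(a+b−2) = 14/23 ≈ 0.6087.

p̂_MAP = 0.6087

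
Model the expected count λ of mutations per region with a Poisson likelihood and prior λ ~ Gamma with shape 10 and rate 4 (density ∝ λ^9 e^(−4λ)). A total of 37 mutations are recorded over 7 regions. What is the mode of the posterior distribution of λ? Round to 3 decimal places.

λ̂_MAP = 4.182

Σxᵢ = 37, n = 7.
Posterior ∝ λ^9e^(−4λ) · λ^37e^(−7λ) = λ^46e^(−11λ), i.e. Gamma(shape=47, rate=11).
The mode of a Gamma(a, b) with a ≥ 1 (shape–rate) is (a−1)/b = 46/11 ≈ 4.182.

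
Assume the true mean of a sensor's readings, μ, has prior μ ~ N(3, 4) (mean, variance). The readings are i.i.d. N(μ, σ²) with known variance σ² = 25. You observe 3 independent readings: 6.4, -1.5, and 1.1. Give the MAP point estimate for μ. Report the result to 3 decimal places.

μ̂_MAP = 2.676

n = 3; x̄ = (6.4 + (-1.5) + 1.1)/3 = 6/3 = 2.
For a Normal prior and Normal likelihood with known variance, the posterior is Normal; its mode equals its mean, the precision-weighted average.
Prior precision 1/σ₀² = 1/4 = 0.25; data precision n/σ² = 3/25 = 0.12.
μ̂ = (0.25·3 + 0.12·2) / (0.25 + 0.12) = 0.99/0.37 = 99/37 ≈ 2.676.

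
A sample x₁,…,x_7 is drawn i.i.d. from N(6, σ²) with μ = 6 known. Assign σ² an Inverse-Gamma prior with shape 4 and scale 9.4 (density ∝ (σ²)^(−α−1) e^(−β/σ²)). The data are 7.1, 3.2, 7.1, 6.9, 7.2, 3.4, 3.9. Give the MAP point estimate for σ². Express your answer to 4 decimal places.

Sum of squared deviations about the known mean: SS = (7.1−6)² + (3.2−6)² + (7.1−6)² + (6.9−6)² + (7.2−6)² + (3.4−6)² + (3.9−6)² = 23.68.
The Normal likelihood contributes (σ²)^(−n/2) exp(−SS/(2σ²)), so the posterior is Inverse-Gamma(α + n/2, β + SS/2) = Inverse-Gamma(7.5, 21.24).
The mode of Inverse-Gamma(a, b) is b/(a+1) = 21.24/8.5 ≈ 2.4988.

σ̂²_MAP = 2.4988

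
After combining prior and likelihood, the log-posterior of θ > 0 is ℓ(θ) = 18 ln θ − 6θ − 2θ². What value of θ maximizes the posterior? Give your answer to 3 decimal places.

θ̂_MAP = 1.500

ℓ'(θ) = 18/θ − 6 − 4θ. Setting this to zero and multiplying by θ: 4θ² + 6θ − 18 = 0.
θ = (−6 + √(6² + 4·4·18)) / (2·4) = (−6 + √324) / 8 = (−6 + 18)/8 = 3/2.
ℓ''(θ) = −18/θ² − 4 < 0, confirming a maximum.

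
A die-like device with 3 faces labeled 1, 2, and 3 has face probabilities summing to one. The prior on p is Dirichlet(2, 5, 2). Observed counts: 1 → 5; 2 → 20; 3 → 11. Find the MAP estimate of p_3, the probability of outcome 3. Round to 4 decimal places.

The posterior is Dirichlet(αᵢ + nᵢ) = Dirichlet(7, 25, 13).
For a Dirichlet(a₁,…,a_K) with all aᵢ > 1, the mode has j-th component (aⱼ − 1)/(Σaᵢ − K).
Here Σaᵢ = 45 and K = 3, so p_3 = (13 − 1)/(45 − 3) = 12/42 ≈ 0.2857.

MAP estimate: 0.2857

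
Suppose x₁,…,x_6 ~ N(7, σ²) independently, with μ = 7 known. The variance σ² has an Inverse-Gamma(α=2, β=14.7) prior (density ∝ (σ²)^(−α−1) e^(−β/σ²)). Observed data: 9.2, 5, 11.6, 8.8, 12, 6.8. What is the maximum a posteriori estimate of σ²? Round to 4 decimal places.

Sum of squared deviations about the known mean: SS = (9.2−7)² + (5−7)² + (11.6−7)² + (8.8−7)² + (12−7)² + (6.8−7)² = 58.28.
The Normal likelihood contributes (σ²)^(−n/2) exp(−SS/(2σ²)), so the posterior is Inverse-Gamma(α + n/2, β + SS/2) = Inverse-Gamma(5, 43.84).
The mode of Inverse-Gamma(a, b) is b/(a+1) = 43.84/6 ≈ 7.3067.

σ̂²_MAP = 7.3067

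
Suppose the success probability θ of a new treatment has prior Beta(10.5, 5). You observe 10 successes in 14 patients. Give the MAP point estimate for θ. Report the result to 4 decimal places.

Prior: Beta(10.5, 5).
Data: 10 successes in 14 trials. The binomial likelihood contributes θ^10(1−θ)^4, so the posterior is Beta(10.5+10, 5+4) = Beta(20.5, 9).
For Beta(a, b) with a, b > 1 the mode is (a−1)/(a+b−2) = 19.5/27.5 ≈ 0.7091.

θ̂_MAP = 0.7091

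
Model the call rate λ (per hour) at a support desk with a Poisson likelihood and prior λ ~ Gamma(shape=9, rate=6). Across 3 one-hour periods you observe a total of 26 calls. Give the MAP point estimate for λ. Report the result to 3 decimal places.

Σxᵢ = 26, n = 3.
Posterior ∝ λ^8e^(−6λ) · λ^26e^(−3λ) = λ^34e^(−9λ), i.e. Gamma(shape=35, rate=9).
The mode of a Gamma(a, b) with a ≥ 1 (shape–rate) is (a−1)/b = 34/9 ≈ 3.778.

λ̂_MAP = 3.778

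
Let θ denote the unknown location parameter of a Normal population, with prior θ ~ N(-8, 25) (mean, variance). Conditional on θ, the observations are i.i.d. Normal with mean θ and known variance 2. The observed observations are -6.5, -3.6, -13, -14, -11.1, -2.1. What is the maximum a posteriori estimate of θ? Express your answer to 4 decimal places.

n = 6; x̄ = ((-6.5) + (-3.6) + (-13) + (-14) + (-11.1) + (-2.1))/6 = -50.3/6 = -503/60 ≈ -8.3833.
For a Normal prior and Normal likelihood with known variance, the posterior is Normal; its mode equals its mean, the precision-weighted average.
Prior precision 1/σ₀² = 1/25 = 0.04; data precision n/σ² = 6/2 = 3.
θ̂ = (0.04·(-8) + 3·(-503/60)) / (0.04 + 3) = (-25.47)/3.04 = -2547/304 ≈ -8.3783.

θ̂_MAP = -8.3783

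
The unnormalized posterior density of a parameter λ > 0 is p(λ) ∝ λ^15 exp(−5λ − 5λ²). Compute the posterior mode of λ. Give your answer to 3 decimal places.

λ̂_MAP = 1.000

ℓ'(λ) = 15/λ − 5 − 10λ. Setting this to zero and multiplying by λ: 10λ² + 5λ − 15 = 0.
λ = (−5 + √(5² + 4·10·15)) / (2·10) = (−5 + √625) / 20 = (−5 + 25)/20 = 1.
ℓ''(λ) = −15/λ² − 10 < 0, confirming a maximum.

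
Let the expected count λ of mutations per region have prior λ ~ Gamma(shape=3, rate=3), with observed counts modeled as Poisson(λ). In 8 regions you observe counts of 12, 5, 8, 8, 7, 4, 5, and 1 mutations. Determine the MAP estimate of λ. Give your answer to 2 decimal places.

Σxᵢ = 12+5+8+8+7+4+5+1 = 50, with n = 8.
Posterior ∝ λ^2e^(−3λ) · λ^50e^(−8λ) = λ^52e^(−11λ), i.e. Gamma(shape=53, rate=11).
The mode of a Gamma(a, b) with a ≥ 1 (shape–rate) is (a−1)/b = 52/11 ≈ 4.73.

λ̂_MAP = 4.73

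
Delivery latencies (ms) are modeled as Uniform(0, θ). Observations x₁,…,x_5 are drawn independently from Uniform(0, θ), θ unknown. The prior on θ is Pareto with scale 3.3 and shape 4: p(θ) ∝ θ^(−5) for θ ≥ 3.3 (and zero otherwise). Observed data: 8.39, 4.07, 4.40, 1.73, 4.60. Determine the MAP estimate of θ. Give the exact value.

The Uniform(0, θ) likelihood is θ^(−n) for θ ≥ max(xᵢ), zero otherwise. Here max(xᵢ) = 8.39.
Posterior ∝ θ^(−5) · θ^(−5) = θ^(−10) on θ ≥ max(3.3, 8.39) = 8.39.
This density is strictly decreasing in θ, so the posterior mode lies at the lower boundary of the support.

θ̂_MAP = 8.39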